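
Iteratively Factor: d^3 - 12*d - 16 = (d + 2)*(d^2 - 2*d - 8) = (d + 2)^2*(d - 4)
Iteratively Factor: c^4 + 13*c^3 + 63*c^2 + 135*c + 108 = (c + 4)*(c^3 + 9*c^2 + 27*c + 27) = (c + 3)*(c + 4)*(c^2 + 6*c + 9) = (c + 3)^2*(c + 4)*(c + 3)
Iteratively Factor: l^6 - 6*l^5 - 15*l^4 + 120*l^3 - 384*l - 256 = (l - 4)*(l^5 - 2*l^4 - 23*l^3 + 28*l^2 + 112*l + 64) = (l - 4)*(l + 1)*(l^4 - 3*l^3 - 20*l^2 + 48*l + 64) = (l - 4)^2*(l + 1)*(l^3 + l^2 - 16*l - 16) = (l - 4)^3*(l + 1)*(l^2 + 5*l + 4) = (l - 4)^3*(l + 1)*(l + 4)*(l + 1)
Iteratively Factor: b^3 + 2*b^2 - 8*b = (b)*(b^2 + 2*b - 8) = b*(b + 4)*(b - 2)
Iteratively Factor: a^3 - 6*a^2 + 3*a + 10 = (a + 1)*(a^2 - 7*a + 10) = (a - 5)*(a + 1)*(a - 2)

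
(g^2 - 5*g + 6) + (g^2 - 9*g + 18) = 2*g^2 - 14*g + 24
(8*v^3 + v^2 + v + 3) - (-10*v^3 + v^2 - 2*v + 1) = 18*v^3 + 3*v + 2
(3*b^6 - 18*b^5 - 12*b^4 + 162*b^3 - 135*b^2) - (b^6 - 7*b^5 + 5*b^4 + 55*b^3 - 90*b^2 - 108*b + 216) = 2*b^6 - 11*b^5 - 17*b^4 + 107*b^3 - 45*b^2 + 108*b - 216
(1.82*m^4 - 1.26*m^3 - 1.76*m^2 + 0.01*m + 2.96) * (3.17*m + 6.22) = 5.7694*m^5 + 7.3262*m^4 - 13.4164*m^3 - 10.9155*m^2 + 9.4454*m + 18.4112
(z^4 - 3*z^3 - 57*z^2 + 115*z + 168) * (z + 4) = z^5 + z^4 - 69*z^3 - 113*z^2 + 628*z + 672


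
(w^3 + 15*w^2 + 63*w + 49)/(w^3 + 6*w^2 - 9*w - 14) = (w + 7)/(w - 2)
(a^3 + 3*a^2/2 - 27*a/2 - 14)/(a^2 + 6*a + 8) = (2*a^2 - 5*a - 7)/(2*(a + 2))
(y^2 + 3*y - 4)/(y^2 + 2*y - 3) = (y + 4)/(y + 3)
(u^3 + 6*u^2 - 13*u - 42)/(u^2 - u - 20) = (-u^3 - 6*u^2 + 13*u + 42)/(-u^2 + u + 20)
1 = 1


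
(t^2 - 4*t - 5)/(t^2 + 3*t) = (t^2 - 4*t - 5)/(t*(t + 3))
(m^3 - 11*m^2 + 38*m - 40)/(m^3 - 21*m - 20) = (m^2 - 6*m + 8)/(m^2 + 5*m + 4)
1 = 1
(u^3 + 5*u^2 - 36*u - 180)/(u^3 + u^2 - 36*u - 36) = (u + 5)/(u + 1)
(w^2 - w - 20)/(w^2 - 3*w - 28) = (w - 5)/(w - 7)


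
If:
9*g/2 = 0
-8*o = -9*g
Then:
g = 0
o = 0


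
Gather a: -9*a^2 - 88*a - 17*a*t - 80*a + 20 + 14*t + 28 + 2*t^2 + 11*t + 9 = -9*a^2 + a*(-17*t - 168) + 2*t^2 + 25*t + 57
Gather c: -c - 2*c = -3*c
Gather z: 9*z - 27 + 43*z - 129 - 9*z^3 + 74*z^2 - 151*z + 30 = -9*z^3 + 74*z^2 - 99*z - 126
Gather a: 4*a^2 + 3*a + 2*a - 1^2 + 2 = 4*a^2 + 5*a + 1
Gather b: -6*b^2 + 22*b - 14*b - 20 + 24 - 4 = -6*b^2 + 8*b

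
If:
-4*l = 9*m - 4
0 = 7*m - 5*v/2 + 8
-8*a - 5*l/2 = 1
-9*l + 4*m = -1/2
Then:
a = -593/3104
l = 41/194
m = 34/97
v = 2028/485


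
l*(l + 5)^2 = l^3 + 10*l^2 + 25*l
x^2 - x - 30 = (x - 6)*(x + 5)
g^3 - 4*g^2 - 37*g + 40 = (g - 8)*(g - 1)*(g + 5)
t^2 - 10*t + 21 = (t - 7)*(t - 3)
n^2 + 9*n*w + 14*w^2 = (n + 2*w)*(n + 7*w)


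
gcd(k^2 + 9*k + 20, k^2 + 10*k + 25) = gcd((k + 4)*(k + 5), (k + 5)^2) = k + 5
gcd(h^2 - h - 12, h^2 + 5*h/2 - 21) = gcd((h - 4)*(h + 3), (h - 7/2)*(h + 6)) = 1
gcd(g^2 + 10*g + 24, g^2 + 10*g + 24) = g^2 + 10*g + 24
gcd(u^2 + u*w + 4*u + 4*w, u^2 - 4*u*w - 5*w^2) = u + w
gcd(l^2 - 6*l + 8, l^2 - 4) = l - 2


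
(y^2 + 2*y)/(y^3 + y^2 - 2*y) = 1/(y - 1)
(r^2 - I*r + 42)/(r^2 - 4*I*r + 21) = (r + 6*I)/(r + 3*I)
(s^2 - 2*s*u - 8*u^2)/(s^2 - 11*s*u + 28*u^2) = (s + 2*u)/(s - 7*u)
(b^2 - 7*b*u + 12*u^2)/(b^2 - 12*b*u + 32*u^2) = (-b + 3*u)/(-b + 8*u)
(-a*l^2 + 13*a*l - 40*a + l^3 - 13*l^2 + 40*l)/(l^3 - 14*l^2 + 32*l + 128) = (-a*l + 5*a + l^2 - 5*l)/(l^2 - 6*l - 16)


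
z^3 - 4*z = z*(z - 2)*(z + 2)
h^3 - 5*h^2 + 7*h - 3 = (h - 3)*(h - 1)^2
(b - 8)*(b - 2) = b^2 - 10*b + 16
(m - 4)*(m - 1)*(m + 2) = m^3 - 3*m^2 - 6*m + 8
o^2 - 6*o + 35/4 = (o - 7/2)*(o - 5/2)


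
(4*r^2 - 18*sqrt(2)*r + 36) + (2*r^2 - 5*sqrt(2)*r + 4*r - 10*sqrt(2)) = 6*r^2 - 23*sqrt(2)*r + 4*r - 10*sqrt(2) + 36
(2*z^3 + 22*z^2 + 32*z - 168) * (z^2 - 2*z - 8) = 2*z^5 + 18*z^4 - 28*z^3 - 408*z^2 + 80*z + 1344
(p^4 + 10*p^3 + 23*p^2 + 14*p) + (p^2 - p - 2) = p^4 + 10*p^3 + 24*p^2 + 13*p - 2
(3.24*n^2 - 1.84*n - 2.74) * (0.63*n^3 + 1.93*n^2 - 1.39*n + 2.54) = 2.0412*n^5 + 5.094*n^4 - 9.781*n^3 + 5.499*n^2 - 0.865*n - 6.9596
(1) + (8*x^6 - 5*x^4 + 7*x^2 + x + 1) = 8*x^6 - 5*x^4 + 7*x^2 + x + 2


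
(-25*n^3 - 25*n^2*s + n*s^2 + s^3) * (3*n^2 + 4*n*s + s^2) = -75*n^5 - 175*n^4*s - 122*n^3*s^2 - 18*n^2*s^3 + 5*n*s^4 + s^5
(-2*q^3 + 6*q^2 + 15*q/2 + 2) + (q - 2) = -2*q^3 + 6*q^2 + 17*q/2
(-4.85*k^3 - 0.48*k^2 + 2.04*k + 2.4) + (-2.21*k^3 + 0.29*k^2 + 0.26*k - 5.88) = -7.06*k^3 - 0.19*k^2 + 2.3*k - 3.48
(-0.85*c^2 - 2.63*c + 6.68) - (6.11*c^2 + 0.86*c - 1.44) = -6.96*c^2 - 3.49*c + 8.12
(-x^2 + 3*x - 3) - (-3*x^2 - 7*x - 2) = 2*x^2 + 10*x - 1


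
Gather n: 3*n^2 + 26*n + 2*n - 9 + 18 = 3*n^2 + 28*n + 9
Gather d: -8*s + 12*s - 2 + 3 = 4*s + 1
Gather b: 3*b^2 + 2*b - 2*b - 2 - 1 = 3*b^2 - 3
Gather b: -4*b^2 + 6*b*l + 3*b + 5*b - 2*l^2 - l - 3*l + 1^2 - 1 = -4*b^2 + b*(6*l + 8) - 2*l^2 - 4*l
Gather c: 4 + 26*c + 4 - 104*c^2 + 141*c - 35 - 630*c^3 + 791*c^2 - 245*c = -630*c^3 + 687*c^2 - 78*c - 27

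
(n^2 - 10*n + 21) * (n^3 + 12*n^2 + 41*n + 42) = n^5 + 2*n^4 - 58*n^3 - 116*n^2 + 441*n + 882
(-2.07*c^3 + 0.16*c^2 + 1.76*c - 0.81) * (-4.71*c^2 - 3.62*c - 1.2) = 9.7497*c^5 + 6.7398*c^4 - 6.3848*c^3 - 2.7481*c^2 + 0.8202*c + 0.972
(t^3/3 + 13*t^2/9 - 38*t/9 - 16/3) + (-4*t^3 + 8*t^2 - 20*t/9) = -11*t^3/3 + 85*t^2/9 - 58*t/9 - 16/3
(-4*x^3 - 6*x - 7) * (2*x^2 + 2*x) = -8*x^5 - 8*x^4 - 12*x^3 - 26*x^2 - 14*x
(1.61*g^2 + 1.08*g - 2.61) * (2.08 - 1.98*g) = -3.1878*g^3 + 1.2104*g^2 + 7.4142*g - 5.4288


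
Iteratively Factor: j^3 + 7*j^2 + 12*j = (j)*(j^2 + 7*j + 12) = j*(j + 4)*(j + 3)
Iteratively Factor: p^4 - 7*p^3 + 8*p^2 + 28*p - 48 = (p + 2)*(p^3 - 9*p^2 + 26*p - 24) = (p - 2)*(p + 2)*(p^2 - 7*p + 12) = (p - 3)*(p - 2)*(p + 2)*(p - 4)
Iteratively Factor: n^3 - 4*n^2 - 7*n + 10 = (n + 2)*(n^2 - 6*n + 5) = (n - 1)*(n + 2)*(n - 5)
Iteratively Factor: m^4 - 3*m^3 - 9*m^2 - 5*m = (m - 5)*(m^3 + 2*m^2 + m) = m*(m - 5)*(m^2 + 2*m + 1) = m*(m - 5)*(m + 1)*(m + 1)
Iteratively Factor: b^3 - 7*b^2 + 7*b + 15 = (b - 5)*(b^2 - 2*b - 3) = (b - 5)*(b + 1)*(b - 3)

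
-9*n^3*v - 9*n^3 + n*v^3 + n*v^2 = (-3*n + v)*(3*n + v)*(n*v + n)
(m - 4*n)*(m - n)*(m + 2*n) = m^3 - 3*m^2*n - 6*m*n^2 + 8*n^3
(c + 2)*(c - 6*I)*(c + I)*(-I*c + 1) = -I*c^4 - 4*c^3 - 2*I*c^3 - 8*c^2 - 11*I*c^2 + 6*c - 22*I*c + 12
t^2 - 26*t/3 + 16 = (t - 6)*(t - 8/3)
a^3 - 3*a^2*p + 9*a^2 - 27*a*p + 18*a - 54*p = (a + 3)*(a + 6)*(a - 3*p)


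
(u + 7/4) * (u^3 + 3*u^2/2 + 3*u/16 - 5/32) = u^4 + 13*u^3/4 + 45*u^2/16 + 11*u/64 - 35/128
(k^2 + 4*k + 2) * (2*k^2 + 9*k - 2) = 2*k^4 + 17*k^3 + 38*k^2 + 10*k - 4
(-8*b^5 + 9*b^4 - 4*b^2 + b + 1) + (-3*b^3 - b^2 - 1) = -8*b^5 + 9*b^4 - 3*b^3 - 5*b^2 + b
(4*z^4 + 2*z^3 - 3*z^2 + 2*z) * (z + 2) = 4*z^5 + 10*z^4 + z^3 - 4*z^2 + 4*z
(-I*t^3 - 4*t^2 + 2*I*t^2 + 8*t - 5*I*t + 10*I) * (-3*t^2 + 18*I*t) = 3*I*t^5 + 30*t^4 - 6*I*t^4 - 60*t^3 - 57*I*t^3 + 90*t^2 + 114*I*t^2 - 180*t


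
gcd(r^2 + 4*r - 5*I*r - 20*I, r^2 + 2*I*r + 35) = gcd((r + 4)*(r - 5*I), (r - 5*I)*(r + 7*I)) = r - 5*I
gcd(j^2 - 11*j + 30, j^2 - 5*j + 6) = 1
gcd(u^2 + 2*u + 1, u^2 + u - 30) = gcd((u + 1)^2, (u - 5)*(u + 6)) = 1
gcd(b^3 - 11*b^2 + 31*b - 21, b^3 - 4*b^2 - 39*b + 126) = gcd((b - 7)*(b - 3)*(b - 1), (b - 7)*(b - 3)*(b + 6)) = b^2 - 10*b + 21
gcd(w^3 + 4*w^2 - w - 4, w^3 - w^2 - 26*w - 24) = w^2 + 5*w + 4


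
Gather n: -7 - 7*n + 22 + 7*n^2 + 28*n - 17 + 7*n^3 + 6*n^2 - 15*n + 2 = 7*n^3 + 13*n^2 + 6*n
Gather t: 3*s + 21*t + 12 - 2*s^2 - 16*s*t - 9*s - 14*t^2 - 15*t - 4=-2*s^2 - 6*s - 14*t^2 + t*(6 - 16*s) + 8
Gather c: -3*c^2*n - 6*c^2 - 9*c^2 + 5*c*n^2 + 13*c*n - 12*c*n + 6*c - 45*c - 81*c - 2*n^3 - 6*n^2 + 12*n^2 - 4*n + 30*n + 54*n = c^2*(-3*n - 15) + c*(5*n^2 + n - 120) - 2*n^3 + 6*n^2 + 80*n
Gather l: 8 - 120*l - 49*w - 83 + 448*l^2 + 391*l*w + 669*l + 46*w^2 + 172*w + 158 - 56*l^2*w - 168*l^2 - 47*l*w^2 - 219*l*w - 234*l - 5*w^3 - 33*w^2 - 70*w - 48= l^2*(280 - 56*w) + l*(-47*w^2 + 172*w + 315) - 5*w^3 + 13*w^2 + 53*w + 35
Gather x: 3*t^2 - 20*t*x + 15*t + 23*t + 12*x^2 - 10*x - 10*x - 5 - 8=3*t^2 + 38*t + 12*x^2 + x*(-20*t - 20) - 13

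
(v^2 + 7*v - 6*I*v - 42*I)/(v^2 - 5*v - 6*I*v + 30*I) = (v + 7)/(v - 5)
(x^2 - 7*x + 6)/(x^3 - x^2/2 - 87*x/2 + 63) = 2*(x - 1)/(2*x^2 + 11*x - 21)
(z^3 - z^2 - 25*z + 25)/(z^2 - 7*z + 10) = (z^2 + 4*z - 5)/(z - 2)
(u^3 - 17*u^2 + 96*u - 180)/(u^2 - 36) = (u^2 - 11*u + 30)/(u + 6)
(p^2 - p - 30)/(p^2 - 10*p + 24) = (p + 5)/(p - 4)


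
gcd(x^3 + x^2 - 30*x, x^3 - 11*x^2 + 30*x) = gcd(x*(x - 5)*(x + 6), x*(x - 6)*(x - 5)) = x^2 - 5*x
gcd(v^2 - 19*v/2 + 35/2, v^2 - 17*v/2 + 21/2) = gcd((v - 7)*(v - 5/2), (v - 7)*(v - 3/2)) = v - 7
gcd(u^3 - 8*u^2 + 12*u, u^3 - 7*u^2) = u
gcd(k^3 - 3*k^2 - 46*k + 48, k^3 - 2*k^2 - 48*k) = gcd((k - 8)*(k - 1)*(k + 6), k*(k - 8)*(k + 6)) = k^2 - 2*k - 48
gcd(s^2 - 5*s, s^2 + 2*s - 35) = s - 5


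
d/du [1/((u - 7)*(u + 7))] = -2*u/(u^4 - 98*u^2 + 2401)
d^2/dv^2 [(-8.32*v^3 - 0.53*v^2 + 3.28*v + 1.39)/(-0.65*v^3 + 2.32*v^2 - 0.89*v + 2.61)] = (7.105427357601e-15*v^7 + 25.5409700000001*v^6 - 37.19352*v^5 + 190.16907*v^4 - 70.7769300000002*v^3 - 251.70285*v^2 + 462.29799*v + 6.61402)/(0.274625*v^9 - 2.9406*v^8 + 11.623755*v^7 - 23.848063*v^6 + 39.530883*v^5 - 56.716518*v^4 + 46.323332*v^3 - 53.614359*v^2 + 18.188307*v - 17.779581)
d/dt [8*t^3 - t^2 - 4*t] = 24*t^2 - 2*t - 4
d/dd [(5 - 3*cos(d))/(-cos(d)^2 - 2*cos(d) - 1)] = (3*cos(d) - 13)*sin(d)/(cos(d) + 1)^3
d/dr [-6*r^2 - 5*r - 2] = -12*r - 5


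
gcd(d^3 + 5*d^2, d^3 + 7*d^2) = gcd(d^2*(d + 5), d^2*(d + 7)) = d^2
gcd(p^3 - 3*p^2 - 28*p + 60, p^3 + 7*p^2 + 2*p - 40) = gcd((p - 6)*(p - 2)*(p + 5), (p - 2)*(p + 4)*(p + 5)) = p^2 + 3*p - 10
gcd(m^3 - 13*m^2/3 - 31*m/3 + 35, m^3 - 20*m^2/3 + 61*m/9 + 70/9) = m^2 - 22*m/3 + 35/3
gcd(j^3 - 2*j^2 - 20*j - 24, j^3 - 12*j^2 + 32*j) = 1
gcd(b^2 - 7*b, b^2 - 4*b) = b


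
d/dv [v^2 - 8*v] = 2*v - 8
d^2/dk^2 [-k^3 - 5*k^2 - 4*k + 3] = -6*k - 10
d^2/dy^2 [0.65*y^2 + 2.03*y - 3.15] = 1.30000000000000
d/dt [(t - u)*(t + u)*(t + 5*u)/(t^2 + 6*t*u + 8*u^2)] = (t^4 + 12*t^3*u + 55*t^2*u^2 + 90*t*u^3 + 22*u^4)/(t^4 + 12*t^3*u + 52*t^2*u^2 + 96*t*u^3 + 64*u^4)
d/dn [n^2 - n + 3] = 2*n - 1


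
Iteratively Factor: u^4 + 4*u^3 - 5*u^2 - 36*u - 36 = (u + 3)*(u^3 + u^2 - 8*u - 12) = (u - 3)*(u + 3)*(u^2 + 4*u + 4) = (u - 3)*(u + 2)*(u + 3)*(u + 2)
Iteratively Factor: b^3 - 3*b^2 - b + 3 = (b + 1)*(b^2 - 4*b + 3) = (b - 1)*(b + 1)*(b - 3)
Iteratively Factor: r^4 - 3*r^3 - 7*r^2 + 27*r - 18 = (r - 2)*(r^3 - r^2 - 9*r + 9) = (r - 2)*(r - 1)*(r^2 - 9) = (r - 3)*(r - 2)*(r - 1)*(r + 3)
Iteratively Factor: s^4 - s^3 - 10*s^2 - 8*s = (s - 4)*(s^3 + 3*s^2 + 2*s) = (s - 4)*(s + 2)*(s^2 + s) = s*(s - 4)*(s + 2)*(s + 1)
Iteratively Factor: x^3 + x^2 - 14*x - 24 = (x + 3)*(x^2 - 2*x - 8) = (x - 4)*(x + 3)*(x + 2)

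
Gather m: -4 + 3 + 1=0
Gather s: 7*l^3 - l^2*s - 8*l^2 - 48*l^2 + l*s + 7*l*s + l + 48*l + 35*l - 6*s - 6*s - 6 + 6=7*l^3 - 56*l^2 + 84*l + s*(-l^2 + 8*l - 12)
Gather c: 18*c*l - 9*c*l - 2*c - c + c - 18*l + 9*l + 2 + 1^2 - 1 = c*(9*l - 2) - 9*l + 2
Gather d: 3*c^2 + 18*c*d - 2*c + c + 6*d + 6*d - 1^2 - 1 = 3*c^2 - c + d*(18*c + 12) - 2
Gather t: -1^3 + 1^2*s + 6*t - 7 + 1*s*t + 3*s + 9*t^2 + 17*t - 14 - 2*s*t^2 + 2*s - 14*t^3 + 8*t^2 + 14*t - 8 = 6*s - 14*t^3 + t^2*(17 - 2*s) + t*(s + 37) - 30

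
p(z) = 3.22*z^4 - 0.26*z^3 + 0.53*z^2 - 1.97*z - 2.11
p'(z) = 12.88*z^3 - 0.78*z^2 + 1.06*z - 1.97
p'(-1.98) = -107.11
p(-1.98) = 55.38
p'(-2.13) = -132.23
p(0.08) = -2.26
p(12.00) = 66371.21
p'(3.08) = 370.22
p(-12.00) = 67317.05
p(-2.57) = 151.34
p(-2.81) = 214.14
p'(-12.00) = -22383.65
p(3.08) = 279.03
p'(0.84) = 6.00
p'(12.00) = 22155.07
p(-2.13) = 73.28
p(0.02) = -2.15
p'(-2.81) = -296.89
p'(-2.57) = -228.48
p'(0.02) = -1.95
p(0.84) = -1.94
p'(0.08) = -1.88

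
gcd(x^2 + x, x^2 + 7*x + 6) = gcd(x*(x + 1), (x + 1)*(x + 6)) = x + 1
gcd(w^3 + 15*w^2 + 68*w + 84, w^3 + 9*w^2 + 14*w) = w^2 + 9*w + 14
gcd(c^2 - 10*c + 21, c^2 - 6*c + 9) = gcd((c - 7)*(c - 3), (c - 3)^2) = c - 3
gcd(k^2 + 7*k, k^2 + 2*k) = k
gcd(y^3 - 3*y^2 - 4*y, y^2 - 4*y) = y^2 - 4*y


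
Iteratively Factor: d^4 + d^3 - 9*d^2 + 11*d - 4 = (d + 4)*(d^3 - 3*d^2 + 3*d - 1) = (d - 1)*(d + 4)*(d^2 - 2*d + 1) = (d - 1)^2*(d + 4)*(d - 1)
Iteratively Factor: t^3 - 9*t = (t)*(t^2 - 9) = t*(t + 3)*(t - 3)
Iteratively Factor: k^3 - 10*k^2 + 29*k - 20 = (k - 4)*(k^2 - 6*k + 5) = (k - 5)*(k - 4)*(k - 1)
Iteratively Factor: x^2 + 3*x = (x)*(x + 3)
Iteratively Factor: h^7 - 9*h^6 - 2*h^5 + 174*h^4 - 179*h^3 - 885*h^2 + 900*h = (h - 5)*(h^6 - 4*h^5 - 22*h^4 + 64*h^3 + 141*h^2 - 180*h) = (h - 5)*(h - 1)*(h^5 - 3*h^4 - 25*h^3 + 39*h^2 + 180*h) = (h - 5)*(h - 1)*(h + 3)*(h^4 - 6*h^3 - 7*h^2 + 60*h) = h*(h - 5)*(h - 1)*(h + 3)*(h^3 - 6*h^2 - 7*h + 60) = h*(h - 5)*(h - 1)*(h + 3)^2*(h^2 - 9*h + 20) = h*(h - 5)*(h - 4)*(h - 1)*(h + 3)^2*(h - 5)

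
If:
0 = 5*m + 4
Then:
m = -4/5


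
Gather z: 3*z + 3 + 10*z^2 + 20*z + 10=10*z^2 + 23*z + 13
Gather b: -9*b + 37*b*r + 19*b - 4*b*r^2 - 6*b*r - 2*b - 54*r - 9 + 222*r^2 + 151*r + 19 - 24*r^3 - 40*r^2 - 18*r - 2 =b*(-4*r^2 + 31*r + 8) - 24*r^3 + 182*r^2 + 79*r + 8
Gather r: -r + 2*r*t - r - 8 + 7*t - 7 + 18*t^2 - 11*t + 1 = r*(2*t - 2) + 18*t^2 - 4*t - 14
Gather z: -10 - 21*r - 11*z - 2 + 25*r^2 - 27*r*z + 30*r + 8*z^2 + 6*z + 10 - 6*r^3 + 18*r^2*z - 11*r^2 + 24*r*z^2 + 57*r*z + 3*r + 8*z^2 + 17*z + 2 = -6*r^3 + 14*r^2 + 12*r + z^2*(24*r + 16) + z*(18*r^2 + 30*r + 12)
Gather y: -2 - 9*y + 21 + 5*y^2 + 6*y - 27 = 5*y^2 - 3*y - 8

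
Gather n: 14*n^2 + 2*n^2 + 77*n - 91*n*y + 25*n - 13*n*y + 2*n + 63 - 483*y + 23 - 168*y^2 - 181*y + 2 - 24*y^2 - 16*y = 16*n^2 + n*(104 - 104*y) - 192*y^2 - 680*y + 88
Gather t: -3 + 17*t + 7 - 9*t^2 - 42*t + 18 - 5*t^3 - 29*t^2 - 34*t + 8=-5*t^3 - 38*t^2 - 59*t + 30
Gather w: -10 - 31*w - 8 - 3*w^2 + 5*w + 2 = -3*w^2 - 26*w - 16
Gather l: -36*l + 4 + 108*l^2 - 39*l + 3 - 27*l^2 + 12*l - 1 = 81*l^2 - 63*l + 6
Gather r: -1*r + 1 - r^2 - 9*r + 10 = -r^2 - 10*r + 11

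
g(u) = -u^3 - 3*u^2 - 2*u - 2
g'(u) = -3*u^2 - 6*u - 2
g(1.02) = -8.22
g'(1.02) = -11.24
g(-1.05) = -2.05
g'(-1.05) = 0.99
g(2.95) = -59.68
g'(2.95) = -45.81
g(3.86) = -111.93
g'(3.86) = -69.86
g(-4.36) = 32.57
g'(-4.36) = -32.87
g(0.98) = -7.78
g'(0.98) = -10.76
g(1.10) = -9.16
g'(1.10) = -12.23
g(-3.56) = 12.22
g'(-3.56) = -18.66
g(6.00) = -338.00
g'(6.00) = -146.00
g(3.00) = -62.00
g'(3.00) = -47.00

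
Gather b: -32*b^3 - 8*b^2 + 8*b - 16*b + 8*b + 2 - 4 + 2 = -32*b^3 - 8*b^2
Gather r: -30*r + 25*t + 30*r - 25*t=0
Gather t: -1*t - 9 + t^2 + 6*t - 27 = t^2 + 5*t - 36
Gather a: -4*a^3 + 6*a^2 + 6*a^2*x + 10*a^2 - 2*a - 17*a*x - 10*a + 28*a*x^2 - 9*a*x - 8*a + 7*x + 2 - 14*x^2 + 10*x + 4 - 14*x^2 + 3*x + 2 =-4*a^3 + a^2*(6*x + 16) + a*(28*x^2 - 26*x - 20) - 28*x^2 + 20*x + 8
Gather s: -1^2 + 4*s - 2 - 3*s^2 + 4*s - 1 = -3*s^2 + 8*s - 4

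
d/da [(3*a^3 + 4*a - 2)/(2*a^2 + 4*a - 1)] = (6*a^4 + 24*a^3 - 17*a^2 + 8*a + 4)/(4*a^4 + 16*a^3 + 12*a^2 - 8*a + 1)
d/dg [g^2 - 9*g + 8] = 2*g - 9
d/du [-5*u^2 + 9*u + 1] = 9 - 10*u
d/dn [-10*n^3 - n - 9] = -30*n^2 - 1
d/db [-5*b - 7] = -5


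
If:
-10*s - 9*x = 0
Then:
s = -9*x/10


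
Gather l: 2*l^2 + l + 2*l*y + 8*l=2*l^2 + l*(2*y + 9)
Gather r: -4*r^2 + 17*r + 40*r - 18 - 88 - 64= -4*r^2 + 57*r - 170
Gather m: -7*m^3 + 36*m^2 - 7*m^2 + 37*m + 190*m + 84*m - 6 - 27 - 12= -7*m^3 + 29*m^2 + 311*m - 45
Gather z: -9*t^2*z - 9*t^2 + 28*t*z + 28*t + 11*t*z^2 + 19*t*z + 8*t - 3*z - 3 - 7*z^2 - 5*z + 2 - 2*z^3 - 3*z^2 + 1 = -9*t^2 + 36*t - 2*z^3 + z^2*(11*t - 10) + z*(-9*t^2 + 47*t - 8)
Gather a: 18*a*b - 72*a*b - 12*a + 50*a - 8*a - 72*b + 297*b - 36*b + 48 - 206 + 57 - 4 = a*(30 - 54*b) + 189*b - 105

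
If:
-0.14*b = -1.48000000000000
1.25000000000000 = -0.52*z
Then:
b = 10.57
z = -2.40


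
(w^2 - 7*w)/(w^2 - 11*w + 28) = w/(w - 4)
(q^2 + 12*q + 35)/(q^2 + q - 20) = (q + 7)/(q - 4)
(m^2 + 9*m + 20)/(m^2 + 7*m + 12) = (m + 5)/(m + 3)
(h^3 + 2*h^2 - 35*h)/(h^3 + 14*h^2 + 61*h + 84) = h*(h - 5)/(h^2 + 7*h + 12)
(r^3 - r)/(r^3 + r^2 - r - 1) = r/(r + 1)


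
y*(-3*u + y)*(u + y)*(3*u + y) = -9*u^3*y - 9*u^2*y^2 + u*y^3 + y^4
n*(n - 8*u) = n^2 - 8*n*u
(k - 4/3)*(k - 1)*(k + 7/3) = k^3 - 37*k/9 + 28/9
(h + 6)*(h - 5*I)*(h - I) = h^3 + 6*h^2 - 6*I*h^2 - 5*h - 36*I*h - 30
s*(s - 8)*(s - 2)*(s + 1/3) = s^4 - 29*s^3/3 + 38*s^2/3 + 16*s/3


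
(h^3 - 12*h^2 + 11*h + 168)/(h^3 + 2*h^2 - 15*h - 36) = (h^2 - 15*h + 56)/(h^2 - h - 12)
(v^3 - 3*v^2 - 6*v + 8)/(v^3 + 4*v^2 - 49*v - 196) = (v^3 - 3*v^2 - 6*v + 8)/(v^3 + 4*v^2 - 49*v - 196)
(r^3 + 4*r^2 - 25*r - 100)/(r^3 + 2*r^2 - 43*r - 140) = (r - 5)/(r - 7)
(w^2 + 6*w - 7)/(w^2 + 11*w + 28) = (w - 1)/(w + 4)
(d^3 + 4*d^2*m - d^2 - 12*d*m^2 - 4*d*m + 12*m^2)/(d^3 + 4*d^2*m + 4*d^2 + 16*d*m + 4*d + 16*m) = (d^3 + 4*d^2*m - d^2 - 12*d*m^2 - 4*d*m + 12*m^2)/(d^3 + 4*d^2*m + 4*d^2 + 16*d*m + 4*d + 16*m)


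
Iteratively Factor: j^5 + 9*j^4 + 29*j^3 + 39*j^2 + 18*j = (j + 3)*(j^4 + 6*j^3 + 11*j^2 + 6*j) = j*(j + 3)*(j^3 + 6*j^2 + 11*j + 6) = j*(j + 2)*(j + 3)*(j^2 + 4*j + 3) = j*(j + 1)*(j + 2)*(j + 3)*(j + 3)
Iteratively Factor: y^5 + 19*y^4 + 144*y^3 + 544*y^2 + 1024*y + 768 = (y + 4)*(y^4 + 15*y^3 + 84*y^2 + 208*y + 192) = (y + 3)*(y + 4)*(y^3 + 12*y^2 + 48*y + 64) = (y + 3)*(y + 4)^2*(y^2 + 8*y + 16) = (y + 3)*(y + 4)^3*(y + 4)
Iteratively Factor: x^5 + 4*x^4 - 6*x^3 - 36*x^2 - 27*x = (x + 3)*(x^4 + x^3 - 9*x^2 - 9*x) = (x + 1)*(x + 3)*(x^3 - 9*x) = x*(x + 1)*(x + 3)*(x^2 - 9) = x*(x - 3)*(x + 1)*(x + 3)*(x + 3)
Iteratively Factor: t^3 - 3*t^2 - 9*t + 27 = (t - 3)*(t^2 - 9) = (t - 3)*(t + 3)*(t - 3)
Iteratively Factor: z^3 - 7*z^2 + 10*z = (z)*(z^2 - 7*z + 10) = z*(z - 5)*(z - 2)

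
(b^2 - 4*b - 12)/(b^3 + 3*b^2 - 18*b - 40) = (b - 6)/(b^2 + b - 20)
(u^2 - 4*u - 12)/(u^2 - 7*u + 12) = (u^2 - 4*u - 12)/(u^2 - 7*u + 12)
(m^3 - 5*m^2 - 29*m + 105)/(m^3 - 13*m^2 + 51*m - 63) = (m + 5)/(m - 3)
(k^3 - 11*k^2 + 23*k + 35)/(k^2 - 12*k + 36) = (k^3 - 11*k^2 + 23*k + 35)/(k^2 - 12*k + 36)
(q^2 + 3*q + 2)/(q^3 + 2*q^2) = (q + 1)/q^2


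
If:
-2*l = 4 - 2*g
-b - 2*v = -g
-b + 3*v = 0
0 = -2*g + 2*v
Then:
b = 0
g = 0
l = -2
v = 0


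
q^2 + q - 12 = (q - 3)*(q + 4)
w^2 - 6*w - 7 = (w - 7)*(w + 1)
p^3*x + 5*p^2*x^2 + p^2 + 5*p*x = p*(p + 5*x)*(p*x + 1)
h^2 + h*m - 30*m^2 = (h - 5*m)*(h + 6*m)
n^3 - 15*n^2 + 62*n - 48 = (n - 8)*(n - 6)*(n - 1)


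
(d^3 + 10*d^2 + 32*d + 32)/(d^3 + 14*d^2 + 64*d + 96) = (d + 2)/(d + 6)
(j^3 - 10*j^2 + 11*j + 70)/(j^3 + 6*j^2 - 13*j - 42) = (j^2 - 12*j + 35)/(j^2 + 4*j - 21)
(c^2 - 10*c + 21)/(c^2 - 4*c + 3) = (c - 7)/(c - 1)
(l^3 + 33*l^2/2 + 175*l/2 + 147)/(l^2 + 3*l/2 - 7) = (l^2 + 13*l + 42)/(l - 2)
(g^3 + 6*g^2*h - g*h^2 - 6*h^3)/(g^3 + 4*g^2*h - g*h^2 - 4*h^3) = (g + 6*h)/(g + 4*h)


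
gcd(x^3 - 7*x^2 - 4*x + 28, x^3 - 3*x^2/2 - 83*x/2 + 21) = x - 7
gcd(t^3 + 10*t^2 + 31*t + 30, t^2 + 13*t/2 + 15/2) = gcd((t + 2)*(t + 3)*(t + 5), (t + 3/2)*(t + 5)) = t + 5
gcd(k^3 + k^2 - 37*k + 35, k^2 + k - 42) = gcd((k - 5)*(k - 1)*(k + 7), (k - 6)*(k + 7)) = k + 7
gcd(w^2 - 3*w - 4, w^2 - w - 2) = w + 1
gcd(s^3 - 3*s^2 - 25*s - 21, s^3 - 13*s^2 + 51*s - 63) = s - 7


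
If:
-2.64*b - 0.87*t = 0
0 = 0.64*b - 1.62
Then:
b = 2.53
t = -7.68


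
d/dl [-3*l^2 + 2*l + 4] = 2 - 6*l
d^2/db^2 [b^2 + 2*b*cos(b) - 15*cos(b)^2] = -2*b*cos(b) - 60*sin(b)^2 - 4*sin(b) + 32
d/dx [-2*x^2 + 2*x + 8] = 2 - 4*x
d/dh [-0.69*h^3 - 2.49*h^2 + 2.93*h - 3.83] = -2.07*h^2 - 4.98*h + 2.93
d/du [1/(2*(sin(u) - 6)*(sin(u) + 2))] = (2 - sin(u))*cos(u)/((sin(u) - 6)^2*(sin(u) + 2)^2)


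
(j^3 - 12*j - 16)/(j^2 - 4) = (j^2 - 2*j - 8)/(j - 2)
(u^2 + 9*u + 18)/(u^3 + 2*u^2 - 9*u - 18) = (u + 6)/(u^2 - u - 6)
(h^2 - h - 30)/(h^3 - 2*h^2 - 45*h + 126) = (h + 5)/(h^2 + 4*h - 21)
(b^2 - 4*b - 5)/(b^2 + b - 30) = (b + 1)/(b + 6)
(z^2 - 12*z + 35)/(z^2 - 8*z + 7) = (z - 5)/(z - 1)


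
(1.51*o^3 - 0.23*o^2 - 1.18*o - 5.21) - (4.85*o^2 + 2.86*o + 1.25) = 1.51*o^3 - 5.08*o^2 - 4.04*o - 6.46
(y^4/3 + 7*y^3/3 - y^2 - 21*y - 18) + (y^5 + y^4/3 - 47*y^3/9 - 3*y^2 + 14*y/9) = y^5 + 2*y^4/3 - 26*y^3/9 - 4*y^2 - 175*y/9 - 18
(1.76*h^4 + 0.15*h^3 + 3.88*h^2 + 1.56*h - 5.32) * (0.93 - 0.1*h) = -0.176*h^5 + 1.6218*h^4 - 0.2485*h^3 + 3.4524*h^2 + 1.9828*h - 4.9476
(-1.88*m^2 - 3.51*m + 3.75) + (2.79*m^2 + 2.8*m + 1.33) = 0.91*m^2 - 0.71*m + 5.08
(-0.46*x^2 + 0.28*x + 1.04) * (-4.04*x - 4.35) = 1.8584*x^3 + 0.8698*x^2 - 5.4196*x - 4.524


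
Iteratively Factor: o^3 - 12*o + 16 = (o + 4)*(o^2 - 4*o + 4) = (o - 2)*(o + 4)*(o - 2)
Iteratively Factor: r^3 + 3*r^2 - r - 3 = (r - 1)*(r^2 + 4*r + 3) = (r - 1)*(r + 3)*(r + 1)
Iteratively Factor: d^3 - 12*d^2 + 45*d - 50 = (d - 5)*(d^2 - 7*d + 10) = (d - 5)^2*(d - 2)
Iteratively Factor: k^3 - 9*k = (k - 3)*(k^2 + 3*k) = (k - 3)*(k + 3)*(k)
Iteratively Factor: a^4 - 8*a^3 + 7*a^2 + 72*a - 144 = (a + 3)*(a^3 - 11*a^2 + 40*a - 48) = (a - 4)*(a + 3)*(a^2 - 7*a + 12) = (a - 4)*(a - 3)*(a + 3)*(a - 4)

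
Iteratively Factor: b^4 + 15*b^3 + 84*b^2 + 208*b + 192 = (b + 4)*(b^3 + 11*b^2 + 40*b + 48) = (b + 3)*(b + 4)*(b^2 + 8*b + 16) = (b + 3)*(b + 4)^2*(b + 4)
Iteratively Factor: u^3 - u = (u + 1)*(u^2 - u) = u*(u + 1)*(u - 1)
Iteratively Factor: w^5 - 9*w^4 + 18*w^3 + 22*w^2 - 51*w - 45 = (w + 1)*(w^4 - 10*w^3 + 28*w^2 - 6*w - 45) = (w - 3)*(w + 1)*(w^3 - 7*w^2 + 7*w + 15) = (w - 3)^2*(w + 1)*(w^2 - 4*w - 5) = (w - 5)*(w - 3)^2*(w + 1)*(w + 1)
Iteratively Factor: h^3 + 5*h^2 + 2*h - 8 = (h + 2)*(h^2 + 3*h - 4) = (h + 2)*(h + 4)*(h - 1)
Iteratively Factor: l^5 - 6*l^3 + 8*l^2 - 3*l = (l - 1)*(l^4 + l^3 - 5*l^2 + 3*l) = (l - 1)*(l + 3)*(l^3 - 2*l^2 + l) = (l - 1)^2*(l + 3)*(l^2 - l) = (l - 1)^3*(l + 3)*(l)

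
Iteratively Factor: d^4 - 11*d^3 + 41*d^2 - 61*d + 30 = (d - 2)*(d^3 - 9*d^2 + 23*d - 15) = (d - 3)*(d - 2)*(d^2 - 6*d + 5) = (d - 5)*(d - 3)*(d - 2)*(d - 1)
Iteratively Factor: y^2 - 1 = (y - 1)*(y + 1)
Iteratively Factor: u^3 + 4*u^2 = (u)*(u^2 + 4*u) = u*(u + 4)*(u)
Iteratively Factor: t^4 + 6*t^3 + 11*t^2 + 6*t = (t)*(t^3 + 6*t^2 + 11*t + 6) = t*(t + 3)*(t^2 + 3*t + 2) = t*(t + 2)*(t + 3)*(t + 1)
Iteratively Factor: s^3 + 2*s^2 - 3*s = (s + 3)*(s^2 - s) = s*(s + 3)*(s - 1)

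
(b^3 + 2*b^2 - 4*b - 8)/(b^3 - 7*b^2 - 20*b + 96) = (b^3 + 2*b^2 - 4*b - 8)/(b^3 - 7*b^2 - 20*b + 96)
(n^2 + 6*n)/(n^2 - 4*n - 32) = n*(n + 6)/(n^2 - 4*n - 32)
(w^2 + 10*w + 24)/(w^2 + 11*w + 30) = (w + 4)/(w + 5)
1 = 1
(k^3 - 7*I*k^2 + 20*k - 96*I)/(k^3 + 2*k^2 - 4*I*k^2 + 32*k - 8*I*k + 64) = (k - 3*I)/(k + 2)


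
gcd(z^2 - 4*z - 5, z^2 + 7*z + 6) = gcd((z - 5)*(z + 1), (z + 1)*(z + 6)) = z + 1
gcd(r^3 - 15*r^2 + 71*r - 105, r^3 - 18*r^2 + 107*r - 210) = r^2 - 12*r + 35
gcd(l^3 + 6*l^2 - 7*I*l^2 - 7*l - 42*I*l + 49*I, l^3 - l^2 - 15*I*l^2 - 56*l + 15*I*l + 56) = l^2 + l*(-1 - 7*I) + 7*I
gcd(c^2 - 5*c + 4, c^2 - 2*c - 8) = c - 4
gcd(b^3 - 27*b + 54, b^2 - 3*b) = b - 3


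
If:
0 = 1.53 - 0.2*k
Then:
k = 7.65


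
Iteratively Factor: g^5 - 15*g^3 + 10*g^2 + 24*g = (g)*(g^4 - 15*g^2 + 10*g + 24) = g*(g + 1)*(g^3 - g^2 - 14*g + 24) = g*(g - 2)*(g + 1)*(g^2 + g - 12) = g*(g - 2)*(g + 1)*(g + 4)*(g - 3)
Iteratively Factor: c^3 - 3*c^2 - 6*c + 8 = (c - 1)*(c^2 - 2*c - 8) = (c - 1)*(c + 2)*(c - 4)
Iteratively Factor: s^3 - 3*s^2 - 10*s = (s)*(s^2 - 3*s - 10) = s*(s + 2)*(s - 5)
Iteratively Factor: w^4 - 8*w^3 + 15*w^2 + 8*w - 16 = (w - 4)*(w^3 - 4*w^2 - w + 4) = (w - 4)*(w + 1)*(w^2 - 5*w + 4) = (w - 4)*(w - 1)*(w + 1)*(w - 4)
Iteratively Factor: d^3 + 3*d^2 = (d)*(d^2 + 3*d) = d^2*(d + 3)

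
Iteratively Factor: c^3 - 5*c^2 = (c)*(c^2 - 5*c) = c^2*(c - 5)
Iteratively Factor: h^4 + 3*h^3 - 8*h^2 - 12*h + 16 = (h + 4)*(h^3 - h^2 - 4*h + 4) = (h - 2)*(h + 4)*(h^2 + h - 2) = (h - 2)*(h + 2)*(h + 4)*(h - 1)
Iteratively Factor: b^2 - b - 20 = (b + 4)*(b - 5)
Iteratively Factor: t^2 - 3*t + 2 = (t - 2)*(t - 1)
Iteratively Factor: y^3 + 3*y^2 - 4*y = (y)*(y^2 + 3*y - 4) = y*(y - 1)*(y + 4)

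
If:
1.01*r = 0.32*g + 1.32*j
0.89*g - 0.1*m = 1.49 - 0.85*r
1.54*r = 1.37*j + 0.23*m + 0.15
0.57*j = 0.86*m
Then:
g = 9.78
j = -9.43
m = -6.25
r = -9.23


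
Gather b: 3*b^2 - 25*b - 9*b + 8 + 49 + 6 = 3*b^2 - 34*b + 63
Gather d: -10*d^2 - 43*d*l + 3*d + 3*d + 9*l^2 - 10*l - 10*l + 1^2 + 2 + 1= -10*d^2 + d*(6 - 43*l) + 9*l^2 - 20*l + 4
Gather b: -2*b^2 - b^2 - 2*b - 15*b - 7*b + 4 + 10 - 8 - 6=-3*b^2 - 24*b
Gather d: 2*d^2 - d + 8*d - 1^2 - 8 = 2*d^2 + 7*d - 9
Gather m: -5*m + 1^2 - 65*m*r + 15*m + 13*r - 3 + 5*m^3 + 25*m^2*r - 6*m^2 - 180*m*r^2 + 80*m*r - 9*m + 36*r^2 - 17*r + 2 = 5*m^3 + m^2*(25*r - 6) + m*(-180*r^2 + 15*r + 1) + 36*r^2 - 4*r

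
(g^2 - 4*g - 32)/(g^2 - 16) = (g - 8)/(g - 4)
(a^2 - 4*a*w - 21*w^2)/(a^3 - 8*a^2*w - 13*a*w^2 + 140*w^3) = (-a - 3*w)/(-a^2 + a*w + 20*w^2)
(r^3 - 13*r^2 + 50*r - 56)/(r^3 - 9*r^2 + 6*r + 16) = (r^2 - 11*r + 28)/(r^2 - 7*r - 8)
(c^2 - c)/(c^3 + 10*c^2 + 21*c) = (c - 1)/(c^2 + 10*c + 21)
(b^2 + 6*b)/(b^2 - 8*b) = (b + 6)/(b - 8)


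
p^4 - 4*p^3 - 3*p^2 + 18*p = p*(p - 3)^2*(p + 2)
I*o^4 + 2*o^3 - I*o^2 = o^2*(o - I)*(I*o + 1)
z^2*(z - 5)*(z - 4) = z^4 - 9*z^3 + 20*z^2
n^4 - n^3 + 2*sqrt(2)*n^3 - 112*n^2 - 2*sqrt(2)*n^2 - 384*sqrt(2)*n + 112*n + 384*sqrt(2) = (n - 1)*(n - 8*sqrt(2))*(n + 4*sqrt(2))*(n + 6*sqrt(2))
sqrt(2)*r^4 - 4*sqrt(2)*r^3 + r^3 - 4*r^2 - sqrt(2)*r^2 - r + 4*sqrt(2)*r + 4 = (r - 4)*(r - 1)*(r + sqrt(2)/2)*(sqrt(2)*r + sqrt(2))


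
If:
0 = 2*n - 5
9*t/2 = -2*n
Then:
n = 5/2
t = -10/9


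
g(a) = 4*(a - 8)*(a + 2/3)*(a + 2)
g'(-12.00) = 2160.00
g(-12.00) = -9066.67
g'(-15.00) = 3260.00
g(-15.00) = -17142.67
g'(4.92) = 0.56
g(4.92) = -476.29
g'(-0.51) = -55.12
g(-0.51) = -7.95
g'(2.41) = -113.13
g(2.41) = -303.38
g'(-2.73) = 125.91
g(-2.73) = -64.65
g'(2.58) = -110.20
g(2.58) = -322.38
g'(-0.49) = -56.21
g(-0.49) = -9.06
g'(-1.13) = -16.46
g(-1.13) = 14.72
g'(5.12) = 16.12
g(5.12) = -474.64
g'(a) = 4*(a - 8)*(a + 2/3) + 4*(a - 8)*(a + 2) + 4*(a + 2/3)*(a + 2) = 12*a^2 - 128*a/3 - 80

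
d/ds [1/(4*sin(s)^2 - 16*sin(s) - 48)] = (2 - sin(s))*cos(s)/(2*(sin(s) - 6)^2*(sin(s) + 2)^2)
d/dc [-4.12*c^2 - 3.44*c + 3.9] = -8.24*c - 3.44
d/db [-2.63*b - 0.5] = -2.63000000000000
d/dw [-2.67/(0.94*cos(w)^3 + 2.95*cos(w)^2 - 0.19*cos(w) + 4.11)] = (-7.5294*cos(w)^2 - 15.753*cos(w) + 0.5073)*sin(w)/(0.94*cos(w)^3 + 2.95*cos(w)^2 - 0.19*cos(w) + 4.11)^2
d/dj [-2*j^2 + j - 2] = 1 - 4*j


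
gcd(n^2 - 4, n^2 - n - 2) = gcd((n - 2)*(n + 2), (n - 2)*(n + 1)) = n - 2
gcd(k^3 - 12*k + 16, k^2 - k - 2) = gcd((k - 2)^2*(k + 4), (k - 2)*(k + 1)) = k - 2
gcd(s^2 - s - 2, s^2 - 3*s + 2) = s - 2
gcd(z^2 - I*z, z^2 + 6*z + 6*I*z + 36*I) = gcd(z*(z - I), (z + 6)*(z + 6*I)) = 1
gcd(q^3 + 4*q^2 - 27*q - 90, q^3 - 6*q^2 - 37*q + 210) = q^2 + q - 30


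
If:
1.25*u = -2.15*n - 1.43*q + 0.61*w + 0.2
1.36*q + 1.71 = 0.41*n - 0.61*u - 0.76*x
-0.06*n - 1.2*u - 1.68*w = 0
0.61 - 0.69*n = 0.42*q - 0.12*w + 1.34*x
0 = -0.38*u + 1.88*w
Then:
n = 0.89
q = -1.18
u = -0.03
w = -0.01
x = 0.36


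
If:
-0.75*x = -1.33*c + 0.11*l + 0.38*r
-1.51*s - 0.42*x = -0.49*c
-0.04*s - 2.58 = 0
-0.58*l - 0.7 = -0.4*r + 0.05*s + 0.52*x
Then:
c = 0.857142857142857*x - 198.765306122449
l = -0.157337367624811*x - 396.307272530797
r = 1.07186081694402*x - 580.958045169656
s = -64.50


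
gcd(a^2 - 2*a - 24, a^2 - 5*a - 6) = a - 6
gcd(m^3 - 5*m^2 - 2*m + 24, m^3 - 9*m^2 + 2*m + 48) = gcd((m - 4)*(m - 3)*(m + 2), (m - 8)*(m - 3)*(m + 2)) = m^2 - m - 6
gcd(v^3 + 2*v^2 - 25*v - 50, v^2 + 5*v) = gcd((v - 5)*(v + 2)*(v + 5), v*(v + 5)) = v + 5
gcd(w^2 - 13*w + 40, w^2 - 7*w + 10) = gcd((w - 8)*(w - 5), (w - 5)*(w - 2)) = w - 5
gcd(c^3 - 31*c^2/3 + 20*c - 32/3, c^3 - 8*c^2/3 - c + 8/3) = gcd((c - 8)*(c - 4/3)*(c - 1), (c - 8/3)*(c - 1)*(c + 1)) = c - 1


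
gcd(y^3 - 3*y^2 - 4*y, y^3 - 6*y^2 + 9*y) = y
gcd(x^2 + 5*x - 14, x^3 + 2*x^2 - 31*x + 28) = x + 7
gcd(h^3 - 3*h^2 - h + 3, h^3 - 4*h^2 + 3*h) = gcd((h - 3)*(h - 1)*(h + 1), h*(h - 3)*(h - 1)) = h^2 - 4*h + 3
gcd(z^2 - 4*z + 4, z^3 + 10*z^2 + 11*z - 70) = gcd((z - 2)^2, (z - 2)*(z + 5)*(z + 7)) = z - 2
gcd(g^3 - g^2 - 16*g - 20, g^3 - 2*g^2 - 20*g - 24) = g^2 + 4*g + 4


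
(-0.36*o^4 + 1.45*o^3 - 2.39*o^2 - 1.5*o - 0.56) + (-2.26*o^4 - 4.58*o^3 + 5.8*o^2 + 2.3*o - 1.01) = -2.62*o^4 - 3.13*o^3 + 3.41*o^2 + 0.8*o - 1.57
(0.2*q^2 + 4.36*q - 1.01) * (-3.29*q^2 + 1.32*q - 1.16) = -0.658*q^4 - 14.0804*q^3 + 8.8461*q^2 - 6.3908*q + 1.1716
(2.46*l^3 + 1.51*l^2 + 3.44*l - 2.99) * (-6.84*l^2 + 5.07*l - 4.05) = -16.8264*l^5 + 2.1438*l^4 - 25.8369*l^3 + 31.7769*l^2 - 29.0913*l + 12.1095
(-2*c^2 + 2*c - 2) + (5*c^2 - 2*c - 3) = 3*c^2 - 5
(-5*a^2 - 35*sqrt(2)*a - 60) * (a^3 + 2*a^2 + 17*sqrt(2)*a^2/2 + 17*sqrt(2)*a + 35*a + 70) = -5*a^5 - 155*sqrt(2)*a^4/2 - 10*a^4 - 830*a^3 - 155*sqrt(2)*a^3 - 1735*sqrt(2)*a^2 - 1660*a^2 - 3470*sqrt(2)*a - 2100*a - 4200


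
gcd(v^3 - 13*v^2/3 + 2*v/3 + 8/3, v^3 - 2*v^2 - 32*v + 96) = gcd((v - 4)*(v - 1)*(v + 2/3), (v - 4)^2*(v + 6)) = v - 4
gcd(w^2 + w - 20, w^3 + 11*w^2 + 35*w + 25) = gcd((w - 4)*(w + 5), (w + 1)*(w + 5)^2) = w + 5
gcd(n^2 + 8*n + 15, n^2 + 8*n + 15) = n^2 + 8*n + 15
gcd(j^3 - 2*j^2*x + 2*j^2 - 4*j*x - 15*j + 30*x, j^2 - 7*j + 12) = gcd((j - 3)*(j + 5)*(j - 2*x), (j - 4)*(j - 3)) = j - 3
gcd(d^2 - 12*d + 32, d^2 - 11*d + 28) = d - 4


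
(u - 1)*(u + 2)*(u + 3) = u^3 + 4*u^2 + u - 6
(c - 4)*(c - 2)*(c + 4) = c^3 - 2*c^2 - 16*c + 32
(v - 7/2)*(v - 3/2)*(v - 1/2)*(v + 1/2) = v^4 - 5*v^3 + 5*v^2 + 5*v/4 - 21/16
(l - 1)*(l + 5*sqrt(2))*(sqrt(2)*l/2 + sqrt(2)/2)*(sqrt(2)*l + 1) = l^4 + 11*sqrt(2)*l^3/2 + 4*l^2 - 11*sqrt(2)*l/2 - 5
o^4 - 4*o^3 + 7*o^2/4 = o^2*(o - 7/2)*(o - 1/2)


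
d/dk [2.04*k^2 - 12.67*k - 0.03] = 4.08*k - 12.67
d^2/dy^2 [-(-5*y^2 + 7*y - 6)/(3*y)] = 4/y^3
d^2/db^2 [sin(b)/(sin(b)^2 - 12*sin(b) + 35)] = (-sin(b)^5 - 12*sin(b)^4 + 212*sin(b)^3 - 420*sin(b)^2 - 1435*sin(b) + 840)/((sin(b) - 7)^3*(sin(b) - 5)^3)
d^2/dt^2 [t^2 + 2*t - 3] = 2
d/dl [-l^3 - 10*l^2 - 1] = l*(-3*l - 20)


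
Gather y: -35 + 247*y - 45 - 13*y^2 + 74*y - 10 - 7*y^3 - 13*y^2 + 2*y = -7*y^3 - 26*y^2 + 323*y - 90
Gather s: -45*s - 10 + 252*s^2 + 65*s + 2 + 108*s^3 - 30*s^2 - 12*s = 108*s^3 + 222*s^2 + 8*s - 8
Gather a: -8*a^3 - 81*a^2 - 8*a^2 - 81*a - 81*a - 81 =-8*a^3 - 89*a^2 - 162*a - 81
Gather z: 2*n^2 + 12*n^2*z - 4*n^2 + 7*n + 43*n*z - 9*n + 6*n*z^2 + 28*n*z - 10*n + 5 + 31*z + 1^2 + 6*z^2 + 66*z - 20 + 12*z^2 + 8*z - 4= -2*n^2 - 12*n + z^2*(6*n + 18) + z*(12*n^2 + 71*n + 105) - 18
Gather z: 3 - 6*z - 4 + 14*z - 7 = 8*z - 8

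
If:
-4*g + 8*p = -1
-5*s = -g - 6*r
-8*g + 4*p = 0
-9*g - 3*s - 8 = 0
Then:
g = -1/12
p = -1/6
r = -2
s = -29/12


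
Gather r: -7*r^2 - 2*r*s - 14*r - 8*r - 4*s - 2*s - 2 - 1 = -7*r^2 + r*(-2*s - 22) - 6*s - 3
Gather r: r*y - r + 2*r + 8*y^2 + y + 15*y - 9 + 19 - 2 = r*(y + 1) + 8*y^2 + 16*y + 8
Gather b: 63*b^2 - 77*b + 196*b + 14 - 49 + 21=63*b^2 + 119*b - 14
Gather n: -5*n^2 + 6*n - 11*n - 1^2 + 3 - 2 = -5*n^2 - 5*n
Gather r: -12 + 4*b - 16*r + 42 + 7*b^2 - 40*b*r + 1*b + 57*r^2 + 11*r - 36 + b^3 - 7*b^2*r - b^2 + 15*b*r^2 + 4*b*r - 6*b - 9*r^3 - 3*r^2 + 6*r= b^3 + 6*b^2 - b - 9*r^3 + r^2*(15*b + 54) + r*(-7*b^2 - 36*b + 1) - 6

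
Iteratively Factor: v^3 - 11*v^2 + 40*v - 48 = (v - 4)*(v^2 - 7*v + 12) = (v - 4)*(v - 3)*(v - 4)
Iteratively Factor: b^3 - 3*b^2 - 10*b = (b + 2)*(b^2 - 5*b) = b*(b + 2)*(b - 5)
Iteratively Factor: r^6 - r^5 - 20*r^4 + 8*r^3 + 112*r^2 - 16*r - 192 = (r - 2)*(r^5 + r^4 - 18*r^3 - 28*r^2 + 56*r + 96) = (r - 2)*(r + 3)*(r^4 - 2*r^3 - 12*r^2 + 8*r + 32) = (r - 2)*(r + 2)*(r + 3)*(r^3 - 4*r^2 - 4*r + 16) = (r - 2)^2*(r + 2)*(r + 3)*(r^2 - 2*r - 8) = (r - 4)*(r - 2)^2*(r + 2)*(r + 3)*(r + 2)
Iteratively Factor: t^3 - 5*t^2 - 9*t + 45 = (t + 3)*(t^2 - 8*t + 15) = (t - 3)*(t + 3)*(t - 5)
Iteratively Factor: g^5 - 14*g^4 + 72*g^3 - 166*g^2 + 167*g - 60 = (g - 1)*(g^4 - 13*g^3 + 59*g^2 - 107*g + 60) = (g - 1)^2*(g^3 - 12*g^2 + 47*g - 60) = (g - 3)*(g - 1)^2*(g^2 - 9*g + 20) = (g - 4)*(g - 3)*(g - 1)^2*(g - 5)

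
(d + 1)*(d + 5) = d^2 + 6*d + 5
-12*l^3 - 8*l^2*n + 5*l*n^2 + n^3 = (-2*l + n)*(l + n)*(6*l + n)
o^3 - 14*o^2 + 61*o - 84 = (o - 7)*(o - 4)*(o - 3)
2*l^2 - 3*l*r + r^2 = (-2*l + r)*(-l + r)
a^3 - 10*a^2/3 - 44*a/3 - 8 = (a - 6)*(a + 2/3)*(a + 2)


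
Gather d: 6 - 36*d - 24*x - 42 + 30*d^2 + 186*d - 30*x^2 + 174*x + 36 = 30*d^2 + 150*d - 30*x^2 + 150*x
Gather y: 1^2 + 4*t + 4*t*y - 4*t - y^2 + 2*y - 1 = -y^2 + y*(4*t + 2)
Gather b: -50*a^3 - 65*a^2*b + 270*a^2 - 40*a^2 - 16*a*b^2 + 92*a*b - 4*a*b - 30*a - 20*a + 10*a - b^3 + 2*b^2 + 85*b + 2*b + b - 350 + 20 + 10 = -50*a^3 + 230*a^2 - 40*a - b^3 + b^2*(2 - 16*a) + b*(-65*a^2 + 88*a + 88) - 320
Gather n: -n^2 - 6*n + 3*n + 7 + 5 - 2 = -n^2 - 3*n + 10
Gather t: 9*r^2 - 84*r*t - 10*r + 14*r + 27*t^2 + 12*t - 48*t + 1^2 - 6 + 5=9*r^2 + 4*r + 27*t^2 + t*(-84*r - 36)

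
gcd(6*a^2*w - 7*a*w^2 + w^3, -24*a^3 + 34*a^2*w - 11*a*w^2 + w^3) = 6*a^2 - 7*a*w + w^2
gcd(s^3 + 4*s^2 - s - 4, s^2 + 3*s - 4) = s^2 + 3*s - 4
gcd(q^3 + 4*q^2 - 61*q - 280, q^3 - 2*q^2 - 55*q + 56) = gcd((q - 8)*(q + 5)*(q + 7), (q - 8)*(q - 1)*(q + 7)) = q^2 - q - 56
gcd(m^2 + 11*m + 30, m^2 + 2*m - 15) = m + 5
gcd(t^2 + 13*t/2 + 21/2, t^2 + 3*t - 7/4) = t + 7/2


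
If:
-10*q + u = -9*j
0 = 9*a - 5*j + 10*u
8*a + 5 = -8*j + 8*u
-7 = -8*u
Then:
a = -15/28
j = 11/14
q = 89/112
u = 7/8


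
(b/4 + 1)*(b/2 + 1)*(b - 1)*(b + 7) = b^4/8 + 3*b^3/2 + 37*b^2/8 + 3*b/4 - 7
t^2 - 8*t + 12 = (t - 6)*(t - 2)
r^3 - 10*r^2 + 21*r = r*(r - 7)*(r - 3)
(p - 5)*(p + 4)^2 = p^3 + 3*p^2 - 24*p - 80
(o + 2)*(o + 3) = o^2 + 5*o + 6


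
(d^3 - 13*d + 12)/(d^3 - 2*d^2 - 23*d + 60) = (d^2 + 3*d - 4)/(d^2 + d - 20)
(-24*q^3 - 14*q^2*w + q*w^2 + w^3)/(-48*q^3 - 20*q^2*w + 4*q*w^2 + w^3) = (3*q + w)/(6*q + w)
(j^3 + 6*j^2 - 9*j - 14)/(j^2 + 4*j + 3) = (j^2 + 5*j - 14)/(j + 3)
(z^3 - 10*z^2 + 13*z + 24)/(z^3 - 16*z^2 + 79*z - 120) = (z + 1)/(z - 5)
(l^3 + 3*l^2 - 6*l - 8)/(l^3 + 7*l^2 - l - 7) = (l^2 + 2*l - 8)/(l^2 + 6*l - 7)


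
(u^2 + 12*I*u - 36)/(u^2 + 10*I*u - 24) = (u + 6*I)/(u + 4*I)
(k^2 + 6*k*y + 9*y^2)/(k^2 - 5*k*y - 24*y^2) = (-k - 3*y)/(-k + 8*y)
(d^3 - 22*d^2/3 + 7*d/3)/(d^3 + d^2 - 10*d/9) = 3*(3*d^2 - 22*d + 7)/(9*d^2 + 9*d - 10)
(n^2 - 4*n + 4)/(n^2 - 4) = (n - 2)/(n + 2)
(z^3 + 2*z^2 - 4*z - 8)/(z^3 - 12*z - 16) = (z - 2)/(z - 4)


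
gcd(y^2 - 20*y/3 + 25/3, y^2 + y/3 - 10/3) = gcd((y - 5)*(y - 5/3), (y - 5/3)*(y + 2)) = y - 5/3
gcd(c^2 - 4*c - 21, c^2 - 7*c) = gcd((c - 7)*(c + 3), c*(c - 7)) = c - 7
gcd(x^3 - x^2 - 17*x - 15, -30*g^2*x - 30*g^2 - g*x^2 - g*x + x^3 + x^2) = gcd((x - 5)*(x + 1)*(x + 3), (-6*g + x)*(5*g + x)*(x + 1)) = x + 1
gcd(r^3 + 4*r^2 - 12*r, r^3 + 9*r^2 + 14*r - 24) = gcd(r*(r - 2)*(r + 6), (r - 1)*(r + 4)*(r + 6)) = r + 6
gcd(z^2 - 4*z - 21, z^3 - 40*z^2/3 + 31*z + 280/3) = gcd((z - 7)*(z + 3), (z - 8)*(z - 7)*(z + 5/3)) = z - 7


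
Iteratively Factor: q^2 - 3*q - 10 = (q - 5)*(q + 2)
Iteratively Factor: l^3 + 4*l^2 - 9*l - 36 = (l + 3)*(l^2 + l - 12) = (l + 3)*(l + 4)*(l - 3)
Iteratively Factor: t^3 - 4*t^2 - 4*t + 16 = (t - 4)*(t^2 - 4) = (t - 4)*(t - 2)*(t + 2)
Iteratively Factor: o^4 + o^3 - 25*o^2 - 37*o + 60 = (o + 3)*(o^3 - 2*o^2 - 19*o + 20) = (o - 1)*(o + 3)*(o^2 - o - 20) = (o - 1)*(o + 3)*(o + 4)*(o - 5)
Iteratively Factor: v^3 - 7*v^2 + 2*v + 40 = (v - 5)*(v^2 - 2*v - 8) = (v - 5)*(v + 2)*(v - 4)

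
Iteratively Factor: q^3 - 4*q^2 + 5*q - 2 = (q - 1)*(q^2 - 3*q + 2) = (q - 2)*(q - 1)*(q - 1)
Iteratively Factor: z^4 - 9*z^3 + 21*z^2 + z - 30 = (z + 1)*(z^3 - 10*z^2 + 31*z - 30) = (z - 5)*(z + 1)*(z^2 - 5*z + 6) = (z - 5)*(z - 3)*(z + 1)*(z - 2)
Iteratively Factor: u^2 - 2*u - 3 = (u - 3)*(u + 1)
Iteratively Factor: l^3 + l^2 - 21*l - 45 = (l + 3)*(l^2 - 2*l - 15) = (l - 5)*(l + 3)*(l + 3)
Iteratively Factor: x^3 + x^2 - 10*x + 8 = (x + 4)*(x^2 - 3*x + 2) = (x - 1)*(x + 4)*(x - 2)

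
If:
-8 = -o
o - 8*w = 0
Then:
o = 8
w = 1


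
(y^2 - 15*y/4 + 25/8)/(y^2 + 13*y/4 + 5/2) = (8*y^2 - 30*y + 25)/(2*(4*y^2 + 13*y + 10))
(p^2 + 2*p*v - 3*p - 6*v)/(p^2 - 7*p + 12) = (p + 2*v)/(p - 4)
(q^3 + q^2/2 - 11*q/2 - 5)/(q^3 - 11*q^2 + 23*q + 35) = (q^2 - q/2 - 5)/(q^2 - 12*q + 35)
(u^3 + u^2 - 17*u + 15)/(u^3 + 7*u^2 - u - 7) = (u^2 + 2*u - 15)/(u^2 + 8*u + 7)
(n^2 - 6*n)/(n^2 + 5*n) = (n - 6)/(n + 5)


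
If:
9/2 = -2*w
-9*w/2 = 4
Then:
No Solution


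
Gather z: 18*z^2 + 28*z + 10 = 18*z^2 + 28*z + 10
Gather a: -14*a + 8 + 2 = 10 - 14*a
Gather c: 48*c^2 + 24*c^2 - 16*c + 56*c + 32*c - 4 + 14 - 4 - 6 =72*c^2 + 72*c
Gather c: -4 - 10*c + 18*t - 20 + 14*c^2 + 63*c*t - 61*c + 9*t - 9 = 14*c^2 + c*(63*t - 71) + 27*t - 33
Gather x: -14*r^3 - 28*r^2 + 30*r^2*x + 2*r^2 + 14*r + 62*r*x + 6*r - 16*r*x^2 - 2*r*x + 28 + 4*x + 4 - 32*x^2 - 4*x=-14*r^3 - 26*r^2 + 20*r + x^2*(-16*r - 32) + x*(30*r^2 + 60*r) + 32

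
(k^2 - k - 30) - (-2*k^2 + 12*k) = 3*k^2 - 13*k - 30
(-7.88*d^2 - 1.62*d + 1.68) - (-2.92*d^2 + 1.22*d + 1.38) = -4.96*d^2 - 2.84*d + 0.3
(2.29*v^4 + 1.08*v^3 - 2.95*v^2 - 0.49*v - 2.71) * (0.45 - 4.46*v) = -10.2134*v^5 - 3.7863*v^4 + 13.643*v^3 + 0.8579*v^2 + 11.8661*v - 1.2195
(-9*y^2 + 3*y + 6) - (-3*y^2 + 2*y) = -6*y^2 + y + 6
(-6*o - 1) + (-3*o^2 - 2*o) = -3*o^2 - 8*o - 1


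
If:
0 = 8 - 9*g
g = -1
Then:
No Solution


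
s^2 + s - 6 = (s - 2)*(s + 3)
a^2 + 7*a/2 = a*(a + 7/2)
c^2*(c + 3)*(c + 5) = c^4 + 8*c^3 + 15*c^2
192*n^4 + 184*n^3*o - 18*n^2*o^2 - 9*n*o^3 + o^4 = (-8*n + o)*(-6*n + o)*(n + o)*(4*n + o)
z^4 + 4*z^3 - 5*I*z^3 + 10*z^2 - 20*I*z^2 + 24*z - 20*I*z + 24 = (z + 2)^2*(z - 6*I)*(z + I)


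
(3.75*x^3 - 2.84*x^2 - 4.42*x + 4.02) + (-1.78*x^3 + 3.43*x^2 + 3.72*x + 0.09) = 1.97*x^3 + 0.59*x^2 - 0.7*x + 4.11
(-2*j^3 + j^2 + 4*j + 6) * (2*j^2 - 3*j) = -4*j^5 + 8*j^4 + 5*j^3 - 18*j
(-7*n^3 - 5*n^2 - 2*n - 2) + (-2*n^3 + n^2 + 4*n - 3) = -9*n^3 - 4*n^2 + 2*n - 5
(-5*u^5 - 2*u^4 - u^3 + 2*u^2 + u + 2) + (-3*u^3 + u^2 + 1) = -5*u^5 - 2*u^4 - 4*u^3 + 3*u^2 + u + 3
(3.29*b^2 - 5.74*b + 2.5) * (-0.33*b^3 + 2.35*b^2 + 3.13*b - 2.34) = -1.0857*b^5 + 9.6257*b^4 - 4.0163*b^3 - 19.7898*b^2 + 21.2566*b - 5.85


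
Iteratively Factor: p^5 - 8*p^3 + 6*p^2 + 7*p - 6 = (p - 2)*(p^4 + 2*p^3 - 4*p^2 - 2*p + 3) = (p - 2)*(p + 1)*(p^3 + p^2 - 5*p + 3) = (p - 2)*(p - 1)*(p + 1)*(p^2 + 2*p - 3) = (p - 2)*(p - 1)^2*(p + 1)*(p + 3)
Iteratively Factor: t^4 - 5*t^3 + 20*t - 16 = (t + 2)*(t^3 - 7*t^2 + 14*t - 8) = (t - 1)*(t + 2)*(t^2 - 6*t + 8) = (t - 4)*(t - 1)*(t + 2)*(t - 2)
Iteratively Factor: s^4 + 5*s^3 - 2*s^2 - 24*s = (s + 3)*(s^3 + 2*s^2 - 8*s) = (s - 2)*(s + 3)*(s^2 + 4*s) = (s - 2)*(s + 3)*(s + 4)*(s)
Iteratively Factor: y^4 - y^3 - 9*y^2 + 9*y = (y)*(y^3 - y^2 - 9*y + 9) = y*(y - 3)*(y^2 + 2*y - 3) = y*(y - 3)*(y - 1)*(y + 3)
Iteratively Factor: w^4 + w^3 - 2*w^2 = (w - 1)*(w^3 + 2*w^2) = (w - 1)*(w + 2)*(w^2) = w*(w - 1)*(w + 2)*(w)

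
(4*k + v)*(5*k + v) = 20*k^2 + 9*k*v + v^2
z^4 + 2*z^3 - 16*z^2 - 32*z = z*(z - 4)*(z + 2)*(z + 4)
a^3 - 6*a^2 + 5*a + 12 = (a - 4)*(a - 3)*(a + 1)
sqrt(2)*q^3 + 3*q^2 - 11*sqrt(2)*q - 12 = (q - 2*sqrt(2))*(q + 3*sqrt(2))*(sqrt(2)*q + 1)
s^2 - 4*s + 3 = (s - 3)*(s - 1)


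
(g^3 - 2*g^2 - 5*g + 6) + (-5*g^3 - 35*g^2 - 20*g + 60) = -4*g^3 - 37*g^2 - 25*g + 66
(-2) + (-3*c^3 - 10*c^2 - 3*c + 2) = -3*c^3 - 10*c^2 - 3*c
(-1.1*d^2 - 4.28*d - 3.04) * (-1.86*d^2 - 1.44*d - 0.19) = 2.046*d^4 + 9.5448*d^3 + 12.0266*d^2 + 5.1908*d + 0.5776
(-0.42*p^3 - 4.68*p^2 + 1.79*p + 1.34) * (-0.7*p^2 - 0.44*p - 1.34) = 0.294*p^5 + 3.4608*p^4 + 1.369*p^3 + 4.5456*p^2 - 2.9882*p - 1.7956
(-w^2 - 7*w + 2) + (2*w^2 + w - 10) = w^2 - 6*w - 8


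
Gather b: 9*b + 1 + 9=9*b + 10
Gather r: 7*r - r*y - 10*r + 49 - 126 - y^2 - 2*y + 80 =r*(-y - 3) - y^2 - 2*y + 3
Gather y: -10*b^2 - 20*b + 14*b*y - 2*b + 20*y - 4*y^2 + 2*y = -10*b^2 - 22*b - 4*y^2 + y*(14*b + 22)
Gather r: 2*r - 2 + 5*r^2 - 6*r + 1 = 5*r^2 - 4*r - 1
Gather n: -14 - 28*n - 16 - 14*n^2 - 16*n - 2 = -14*n^2 - 44*n - 32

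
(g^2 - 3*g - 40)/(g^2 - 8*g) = (g + 5)/g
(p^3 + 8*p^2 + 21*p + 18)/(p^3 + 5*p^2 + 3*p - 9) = (p + 2)/(p - 1)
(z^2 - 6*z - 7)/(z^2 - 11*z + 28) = (z + 1)/(z - 4)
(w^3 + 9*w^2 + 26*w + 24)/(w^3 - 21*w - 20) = (w^2 + 5*w + 6)/(w^2 - 4*w - 5)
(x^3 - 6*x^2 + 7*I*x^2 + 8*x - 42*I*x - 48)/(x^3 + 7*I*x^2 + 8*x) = (x - 6)/x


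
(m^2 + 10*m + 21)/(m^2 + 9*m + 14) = (m + 3)/(m + 2)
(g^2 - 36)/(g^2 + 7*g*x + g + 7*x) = (g^2 - 36)/(g^2 + 7*g*x + g + 7*x)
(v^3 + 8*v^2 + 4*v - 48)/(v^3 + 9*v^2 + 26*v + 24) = (v^2 + 4*v - 12)/(v^2 + 5*v + 6)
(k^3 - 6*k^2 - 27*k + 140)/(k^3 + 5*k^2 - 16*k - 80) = (k - 7)/(k + 4)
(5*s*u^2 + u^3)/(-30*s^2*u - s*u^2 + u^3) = -u/(6*s - u)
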